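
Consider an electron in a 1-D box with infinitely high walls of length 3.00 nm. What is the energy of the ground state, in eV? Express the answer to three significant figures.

For an infinite well E_n = n²h²/(8m_eL²), so E_1 = h²/(8m_eL²) = (6.626×10^-34)²/(8·9.109×10^-31·(3.00×10^-9 m)²) = 6.694×10^-21 J.
Converting, E_1 = 6.694×10^-21 J / (1.602×10^-19 J/eV) = 0.0418 eV.

E_1 = 0.0418 eV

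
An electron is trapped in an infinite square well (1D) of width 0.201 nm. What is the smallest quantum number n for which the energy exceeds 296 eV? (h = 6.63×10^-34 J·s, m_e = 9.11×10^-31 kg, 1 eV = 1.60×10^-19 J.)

n = 6

E_1 = h²/(8m_eL²) = 1.493×10^-18 J = 9.331 eV.
Need n² > 296/9.331 = 31.72, i.e. n > 5.632.
The smallest integer satisfying this is n = 6.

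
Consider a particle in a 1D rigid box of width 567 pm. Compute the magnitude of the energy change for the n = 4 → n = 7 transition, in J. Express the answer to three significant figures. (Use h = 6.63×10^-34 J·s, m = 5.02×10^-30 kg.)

|ΔE| = 1.12×10^-18 J

E_1 = h²/(8mL²) = 3.405×10^-20 J.
|ΔE| = |4² − 7²|·E_1 = 33·3.405×10^-20 J = 1.12×10^-18 J.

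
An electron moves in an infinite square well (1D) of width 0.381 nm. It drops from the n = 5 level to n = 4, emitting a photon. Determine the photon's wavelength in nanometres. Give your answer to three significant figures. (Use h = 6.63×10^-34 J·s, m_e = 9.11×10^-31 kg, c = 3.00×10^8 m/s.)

E_1 = h²/(8m_eL²) = 4.155×10^-19 J, so ΔE = (5² − 4²)E_1 = 3.740×10^-18 J.
λ = hc/ΔE = (6.63×10^-34·3.00×10^8)/3.740×10^-18 = 5.32×10^-8 m = 53.2 nm.

λ = 53.2 nm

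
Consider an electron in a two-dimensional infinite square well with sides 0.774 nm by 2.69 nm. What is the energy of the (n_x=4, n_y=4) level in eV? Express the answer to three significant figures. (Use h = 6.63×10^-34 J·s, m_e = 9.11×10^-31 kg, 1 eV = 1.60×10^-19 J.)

E = 10.9 eV

For a 2D rectangular well E = (h²/8m_e)·Σ n_i²/L_i² = (6.63×10^-34)²/(8·9.11×10^-31) · [4²/(0.774 nm)² + 4²/(2.69 nm)²].
Evaluating gives E = 1.744×10^-18 J = 10.9 eV.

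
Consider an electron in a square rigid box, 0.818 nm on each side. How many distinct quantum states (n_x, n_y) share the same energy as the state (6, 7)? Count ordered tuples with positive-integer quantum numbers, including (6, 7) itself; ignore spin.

degeneracy = 4

The level has n_x² + n_y² = 85. The ordered positive-integer solutions are (2, 9), (6, 7), (7, 6), (9, 2).
That gives 4 states.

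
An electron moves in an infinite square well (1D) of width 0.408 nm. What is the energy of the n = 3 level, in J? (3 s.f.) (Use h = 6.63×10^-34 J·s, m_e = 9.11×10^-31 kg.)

E_3 = 3.26×10^-18 J

For an infinite well E_n = n²h²/(8m_eL²), so E_1 = h²/(8m_eL²) = (6.63×10^-34)²/(8·9.11×10^-31·(4.08×10^-10 m)²) = 3.623×10^-19 J.
Then E_3 = 3²·E_1 = 9·3.623×10^-19 J = 3.26×10^-18 J.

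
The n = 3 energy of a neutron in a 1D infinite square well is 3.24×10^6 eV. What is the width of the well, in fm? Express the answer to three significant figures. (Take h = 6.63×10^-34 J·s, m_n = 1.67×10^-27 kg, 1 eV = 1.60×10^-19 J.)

L = 23.9 fm

From E_n = n²h²/(8m_nL²), L = n·h/√(8m_nE_n).
E_3 = 3.24×10^6 eV = 5.184×10^-13 J, so L = 3·6.63×10^-34/√(8·1.67×10^-27·5.184×10^-13) = 2.39×10^-14 m = 23.9 fm.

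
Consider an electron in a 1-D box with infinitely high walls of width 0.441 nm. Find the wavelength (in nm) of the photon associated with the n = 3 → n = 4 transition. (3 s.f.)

E_1 = h²/(8m_eL²) = 3.098×10^-19 J, so ΔE = (4² − 3²)E_1 = 2.169×10^-18 J.
λ = hc/ΔE = (6.626×10^-34·2.998×10^8)/2.169×10^-18 = 9.16×10^-8 m = 91.6 nm.

λ = 91.6 nm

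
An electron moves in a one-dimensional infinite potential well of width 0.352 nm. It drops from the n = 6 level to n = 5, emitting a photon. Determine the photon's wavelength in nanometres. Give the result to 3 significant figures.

λ = 37.1 nm

E_1 = h²/(8m_eL²) = 4.862×10^-19 J, so ΔE = (6² − 5²)E_1 = 5.348×10^-18 J.
λ = hc/ΔE = (6.626×10^-34·2.998×10^8)/5.348×10^-18 = 3.71×10^-8 m = 37.1 nm.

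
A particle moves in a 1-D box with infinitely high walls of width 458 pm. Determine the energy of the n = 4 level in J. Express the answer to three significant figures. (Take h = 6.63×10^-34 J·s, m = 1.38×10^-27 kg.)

E_4 = 3.04×10^-21 J

For an infinite well E_n = n²h²/(8mL²), so E_1 = h²/(8mL²) = (6.63×10^-34)²/(8·1.38×10^-27·(4.58×10^-10 m)²) = 1.898×10^-22 J.
Then E_4 = 4²·E_1 = 16·1.898×10^-22 J = 3.04×10^-21 J.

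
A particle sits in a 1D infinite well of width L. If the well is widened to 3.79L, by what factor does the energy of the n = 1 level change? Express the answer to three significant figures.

0.0696

E_n ∝ 1/L², so the energy scales by 1/3.79² = 0.0696.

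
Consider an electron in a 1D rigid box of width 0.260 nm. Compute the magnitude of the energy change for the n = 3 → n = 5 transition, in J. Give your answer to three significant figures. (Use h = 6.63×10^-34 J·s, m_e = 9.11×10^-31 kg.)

E_1 = h²/(8m_eL²) = 8.922×10^-19 J.
|ΔE| = |3² − 5²|·E_1 = 16·8.922×10^-19 J = 1.43×10^-17 J.

|ΔE| = 1.43×10^-17 J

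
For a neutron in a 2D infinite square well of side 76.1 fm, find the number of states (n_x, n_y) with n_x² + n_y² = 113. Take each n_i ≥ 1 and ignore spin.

degeneracy = 2

The level has n_x² + n_y² = 113. The ordered positive-integer solutions are (7, 8), (8, 7).
That gives 2 states.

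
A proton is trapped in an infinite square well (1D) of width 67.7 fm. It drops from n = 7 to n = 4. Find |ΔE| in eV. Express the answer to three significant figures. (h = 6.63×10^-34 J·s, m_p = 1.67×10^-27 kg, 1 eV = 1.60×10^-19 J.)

E_1 = h²/(8m_pL²) = 7.179×10^-15 J.
|ΔE| = |7² − 4²|·E_1 = 33·7.179×10^-15 J = 2.369×10^-13 J = 1.48×10^6 eV.

|ΔE| = 1.48×10^6 eV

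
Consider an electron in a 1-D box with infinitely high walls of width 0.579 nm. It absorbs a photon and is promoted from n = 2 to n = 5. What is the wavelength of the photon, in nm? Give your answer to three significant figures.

E_1 = h²/(8m_eL²) = 1.797×10^-19 J, so ΔE = (5² − 2²)E_1 = 3.774×10^-18 J.
λ = hc/ΔE = (6.626×10^-34·2.998×10^8)/3.774×10^-18 = 5.26×10^-8 m = 52.6 nm.

λ = 52.6 nm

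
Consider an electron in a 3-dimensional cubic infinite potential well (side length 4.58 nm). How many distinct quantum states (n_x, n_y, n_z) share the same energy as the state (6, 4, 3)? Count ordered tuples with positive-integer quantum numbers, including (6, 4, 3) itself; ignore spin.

The level has n_x² + n_y² + n_z² = 61. The ordered positive-integer solutions are (3, 4, 6), (3, 6, 4), (4, 3, 6), (4, 6, 3), (6, 3, 4), (6, 4, 3).
That gives 6 states.

degeneracy = 6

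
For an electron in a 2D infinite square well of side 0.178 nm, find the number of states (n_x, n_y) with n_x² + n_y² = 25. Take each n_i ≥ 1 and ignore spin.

The level has n_x² + n_y² = 25. The ordered positive-integer solutions are (3, 4), (4, 3).
That gives 2 states.

degeneracy = 2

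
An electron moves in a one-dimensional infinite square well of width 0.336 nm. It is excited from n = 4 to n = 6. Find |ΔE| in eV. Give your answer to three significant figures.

E_1 = h²/(8m_eL²) = 5.337×10^-19 J.
|ΔE| = |4² − 6²|·E_1 = 20·5.337×10^-19 J = 1.067×10^-17 J = 66.6 eV.

|ΔE| = 66.6 eV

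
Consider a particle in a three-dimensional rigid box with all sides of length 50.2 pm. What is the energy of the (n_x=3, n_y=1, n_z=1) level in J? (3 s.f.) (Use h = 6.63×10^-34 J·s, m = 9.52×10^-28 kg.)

E = 2.52×10^-19 J

For a 3D rectangular well E = (h²/8m)·Σ n_i²/L_i² = (6.63×10^-34)²/(8·9.52×10^-28) · [3²/(50.2 pm)² + 1²/(50.2 pm)² + 1²/(50.2 pm)²].
Evaluating gives E = 2.52×10^-19 J.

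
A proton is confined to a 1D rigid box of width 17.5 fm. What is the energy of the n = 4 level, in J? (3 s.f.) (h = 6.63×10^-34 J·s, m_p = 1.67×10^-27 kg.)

E_4 = 1.72×10^-12 J

For an infinite well E_n = n²h²/(8m_pL²), so E_1 = h²/(8m_pL²) = (6.63×10^-34)²/(8·1.67×10^-27·(1.75×10^-14 m)²) = 1.074×10^-13 J.
Then E_4 = 4²·E_1 = 16·1.074×10^-13 J = 1.72×10^-12 J.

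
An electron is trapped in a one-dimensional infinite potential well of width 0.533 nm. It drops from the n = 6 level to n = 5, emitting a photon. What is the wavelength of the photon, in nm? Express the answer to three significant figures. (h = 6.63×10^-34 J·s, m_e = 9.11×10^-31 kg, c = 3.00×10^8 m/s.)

λ = 85.2 nm

E_1 = h²/(8m_eL²) = 2.123×10^-19 J, so ΔE = (6² − 5²)E_1 = 2.335×10^-18 J.
λ = hc/ΔE = (6.63×10^-34·3.00×10^8)/2.335×10^-18 = 8.52×10^-8 m = 85.2 nm.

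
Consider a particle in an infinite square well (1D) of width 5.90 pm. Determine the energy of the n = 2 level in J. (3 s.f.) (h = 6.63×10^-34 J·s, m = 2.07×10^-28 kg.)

E_2 = 3.05×10^-17 J

For an infinite well E_n = n²h²/(8mL²), so E_1 = h²/(8mL²) = (6.63×10^-34)²/(8·2.07×10^-28·(5.90×10^-12 m)²) = 7.625×10^-18 J.
Then E_2 = 2²·E_1 = 4·7.625×10^-18 J = 3.05×10^-17 J.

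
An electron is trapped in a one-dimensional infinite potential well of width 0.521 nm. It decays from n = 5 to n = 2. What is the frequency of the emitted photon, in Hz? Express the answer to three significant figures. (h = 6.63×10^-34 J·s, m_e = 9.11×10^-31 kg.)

E_1 = h²/(8m_eL²) = 2.222×10^-19 J and ΔE = (5² − 2²)E_1 = 4.666×10^-18 J.
f = ΔE/h = 4.666×10^-18/6.63×10^-34 = 7.04×10^15 Hz.

f = 7.04×10^15 Hz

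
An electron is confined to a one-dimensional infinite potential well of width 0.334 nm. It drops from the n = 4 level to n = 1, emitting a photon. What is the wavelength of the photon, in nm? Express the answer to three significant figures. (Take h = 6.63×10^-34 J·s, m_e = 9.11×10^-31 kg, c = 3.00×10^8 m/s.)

λ = 24.5 nm

E_1 = h²/(8m_eL²) = 5.407×10^-19 J, so ΔE = (4² − 1²)E_1 = 8.111×10^-18 J.
λ = hc/ΔE = (6.63×10^-34·3.00×10^8)/8.111×10^-18 = 2.45×10^-8 m = 24.5 nm.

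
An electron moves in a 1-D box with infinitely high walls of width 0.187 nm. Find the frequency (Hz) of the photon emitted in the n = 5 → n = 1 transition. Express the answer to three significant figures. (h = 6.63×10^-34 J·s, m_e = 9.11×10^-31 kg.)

E_1 = h²/(8m_eL²) = 1.725×10^-18 J and ΔE = (5² − 1²)E_1 = 4.140×10^-17 J.
f = ΔE/h = 4.140×10^-17/6.63×10^-34 = 6.24×10^16 Hz.

f = 6.24×10^16 Hz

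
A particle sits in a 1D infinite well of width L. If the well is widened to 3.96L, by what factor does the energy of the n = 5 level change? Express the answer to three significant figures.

E_n ∝ 1/L², so the energy scales by 1/3.96² = 0.0638.

0.0638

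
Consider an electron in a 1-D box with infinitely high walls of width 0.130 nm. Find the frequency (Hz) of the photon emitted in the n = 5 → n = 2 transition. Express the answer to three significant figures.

E_1 = h²/(8m_eL²) = 3.565×10^-18 J and ΔE = (5² − 2²)E_1 = 7.486×10^-17 J.
f = ΔE/h = 7.486×10^-17/6.626×10^-34 = 1.13×10^17 Hz.

f = 1.13×10^17 Hz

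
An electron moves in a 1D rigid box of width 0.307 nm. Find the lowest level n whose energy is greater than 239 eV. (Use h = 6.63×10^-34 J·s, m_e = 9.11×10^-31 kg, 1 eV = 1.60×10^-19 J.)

n = 8

E_1 = h²/(8m_eL²) = 6.399×10^-19 J = 3.999 eV.
Need n² > 239/3.999 = 59.76, i.e. n > 7.730.
The smallest integer satisfying this is n = 8.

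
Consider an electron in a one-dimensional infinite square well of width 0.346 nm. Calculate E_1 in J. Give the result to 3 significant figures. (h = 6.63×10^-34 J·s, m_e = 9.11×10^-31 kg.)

For an infinite well E_n = n²h²/(8m_eL²), so E_1 = h²/(8m_eL²) = (6.63×10^-34)²/(8·9.11×10^-31·(3.46×10^-10 m)²) = 5.038×10^-19 J.

E_1 = 5.04×10^-19 J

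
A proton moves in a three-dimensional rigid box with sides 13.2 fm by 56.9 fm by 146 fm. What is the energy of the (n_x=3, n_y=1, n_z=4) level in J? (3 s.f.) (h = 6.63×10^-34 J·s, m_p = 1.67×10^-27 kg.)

For a 3D rectangular well E = (h²/8m_p)·Σ n_i²/L_i² = (6.63×10^-34)²/(8·1.67×10^-27) · [3²/(13.2 fm)² + 1²/(56.9 fm)² + 4²/(146 fm)²].
Evaluating gives E = 1.73×10^-12 J.

E = 1.73×10^-12 J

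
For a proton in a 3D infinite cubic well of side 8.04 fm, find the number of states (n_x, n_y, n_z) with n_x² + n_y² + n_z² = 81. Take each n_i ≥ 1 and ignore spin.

degeneracy = 12

The level has n_x² + n_y² + n_z² = 81. The ordered positive-integer solutions are (1, 4, 8), (1, 8, 4), (3, 6, 6), (4, 1, 8), (4, 4, 7), (4, 7, 4), (4, 8, 1), (6, 3, 6), (6, 6, 3), (7, 4, 4), (8, 1, 4), (8, 4, 1).
That gives 12 states.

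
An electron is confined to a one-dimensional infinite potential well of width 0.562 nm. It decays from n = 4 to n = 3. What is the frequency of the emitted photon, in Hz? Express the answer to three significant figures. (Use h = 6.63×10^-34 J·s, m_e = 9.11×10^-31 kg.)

E_1 = h²/(8m_eL²) = 1.910×10^-19 J and ΔE = (4² − 3²)E_1 = 1.337×10^-18 J.
f = ΔE/h = 1.337×10^-18/6.63×10^-34 = 2.02×10^15 Hz.

f = 2.02×10^15 Hz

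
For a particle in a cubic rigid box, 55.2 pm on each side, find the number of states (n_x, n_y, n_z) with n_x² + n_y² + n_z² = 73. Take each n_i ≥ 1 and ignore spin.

degeneracy = 3

The level has n_x² + n_y² + n_z² = 73. The ordered positive-integer solutions are (1, 6, 6), (6, 1, 6), (6, 6, 1).
That gives 3 states.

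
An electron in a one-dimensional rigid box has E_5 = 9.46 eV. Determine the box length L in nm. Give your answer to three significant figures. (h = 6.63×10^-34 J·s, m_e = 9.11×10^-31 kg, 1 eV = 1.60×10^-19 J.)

L = 0.998 nm

From E_n = n²h²/(8m_eL²), L = n·h/√(8m_eE_n).
E_5 = 9.46 eV = 1.514×10^-18 J, so L = 5·6.63×10^-34/√(8·9.11×10^-31·1.514×10^-18) = 9.98×10^-10 m = 0.998 nm.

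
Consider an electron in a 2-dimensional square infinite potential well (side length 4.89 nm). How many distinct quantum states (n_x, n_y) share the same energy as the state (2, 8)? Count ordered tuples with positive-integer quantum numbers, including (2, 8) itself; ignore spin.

degeneracy = 2

The level has n_x² + n_y² = 68. The ordered positive-integer solutions are (2, 8), (8, 2).
That gives 2 states.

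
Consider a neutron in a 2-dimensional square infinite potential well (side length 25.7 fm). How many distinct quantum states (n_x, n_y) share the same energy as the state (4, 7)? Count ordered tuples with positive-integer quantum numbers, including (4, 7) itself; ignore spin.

The level has n_x² + n_y² = 65. The ordered positive-integer solutions are (1, 8), (4, 7), (7, 4), (8, 1).
That gives 4 states.

degeneracy = 4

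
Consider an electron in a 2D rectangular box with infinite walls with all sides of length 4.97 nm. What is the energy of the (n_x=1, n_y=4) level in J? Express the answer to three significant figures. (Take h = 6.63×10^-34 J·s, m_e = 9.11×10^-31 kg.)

For a 2D rectangular well E = (h²/8m_e)·Σ n_i²/L_i² = (6.63×10^-34)²/(8·9.11×10^-31) · [1²/(4.97 nm)² + 4²/(4.97 nm)²].
Evaluating gives E = 4.15×10^-20 J.

E = 4.15×10^-20 J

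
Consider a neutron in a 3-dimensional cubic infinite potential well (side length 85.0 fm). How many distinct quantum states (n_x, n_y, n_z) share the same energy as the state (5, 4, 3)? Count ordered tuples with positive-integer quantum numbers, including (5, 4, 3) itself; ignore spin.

degeneracy = 6

The level has n_x² + n_y² + n_z² = 50. The ordered positive-integer solutions are (3, 4, 5), (3, 5, 4), (4, 3, 5), (4, 5, 3), (5, 3, 4), (5, 4, 3).
That gives 6 states.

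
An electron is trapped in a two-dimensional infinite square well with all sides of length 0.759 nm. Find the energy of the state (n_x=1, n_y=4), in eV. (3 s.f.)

For a 2D rectangular well E = (h²/8m_e)·Σ n_i²/L_i² = (6.626×10^-34)²/(8·9.109×10^-31) · [1²/(0.759 nm)² + 4²/(0.759 nm)²].
Evaluating gives E = 1.778×10^-18 J = 11.1 eV.

E = 11.1 eV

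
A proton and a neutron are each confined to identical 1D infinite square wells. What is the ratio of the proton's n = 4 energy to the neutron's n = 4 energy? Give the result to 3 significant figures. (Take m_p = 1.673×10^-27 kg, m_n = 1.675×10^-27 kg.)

E_n ∝ 1/m at fixed n and L, so the ratio is m_n/m_p = 1.675×10^-27/1.673×10^-27 = 1.00.

1.00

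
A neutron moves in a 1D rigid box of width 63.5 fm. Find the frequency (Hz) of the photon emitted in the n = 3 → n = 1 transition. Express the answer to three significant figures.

E_1 = h²/(8m_nL²) = 8.126×10^-15 J and ΔE = (3² − 1²)E_1 = 6.501×10^-14 J.
f = ΔE/h = 6.501×10^-14/6.626×10^-34 = 9.81×10^19 Hz.

f = 9.81×10^19 Hz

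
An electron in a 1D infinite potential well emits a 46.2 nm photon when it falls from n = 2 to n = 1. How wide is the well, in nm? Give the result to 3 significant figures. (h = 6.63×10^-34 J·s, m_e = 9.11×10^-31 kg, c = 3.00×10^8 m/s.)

L = 0.205 nm

The photon carries ΔE = hc/λ = 6.63×10^-34·3.00×10^8/4.62×10^-8 m = 4.305×10^-18 J.
Since ΔE = (2² − 1²)E_1, E_1 = 1.435×10^-18 J, and L = h/√(8m_eE_1) = 2.05×10^-10 m = 0.205 nm.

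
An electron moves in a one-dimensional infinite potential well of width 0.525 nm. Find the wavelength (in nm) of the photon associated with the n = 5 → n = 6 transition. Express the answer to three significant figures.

E_1 = h²/(8m_eL²) = 2.186×10^-19 J, so ΔE = (6² − 5²)E_1 = 2.405×10^-18 J.
λ = hc/ΔE = (6.626×10^-34·2.998×10^8)/2.405×10^-18 = 8.26×10^-8 m = 82.6 nm.

λ = 82.6 nm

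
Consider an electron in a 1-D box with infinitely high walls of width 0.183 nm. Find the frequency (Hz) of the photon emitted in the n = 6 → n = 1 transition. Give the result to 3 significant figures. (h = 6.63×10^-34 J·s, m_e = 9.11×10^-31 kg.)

E_1 = h²/(8m_eL²) = 1.801×10^-18 J and ΔE = (6² − 1²)E_1 = 6.303×10^-17 J.
f = ΔE/h = 6.303×10^-17/6.63×10^-34 = 9.51×10^16 Hz.

f = 9.51×10^16 Hz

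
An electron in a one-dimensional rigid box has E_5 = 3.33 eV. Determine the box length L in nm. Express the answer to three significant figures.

L = 1.68 nm

From E_n = n²h²/(8m_eL²), L = n·h/√(8m_eE_n).
E_5 = 3.33 eV = 5.335×10^-19 J, so L = 5·6.626×10^-34/√(8·9.109×10^-31·5.335×10^-19) = 1.68×10^-9 m = 1.68 nm.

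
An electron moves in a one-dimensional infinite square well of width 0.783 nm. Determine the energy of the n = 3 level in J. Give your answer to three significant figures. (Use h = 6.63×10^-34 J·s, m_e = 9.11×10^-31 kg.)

For an infinite well E_n = n²h²/(8m_eL²), so E_1 = h²/(8m_eL²) = (6.63×10^-34)²/(8·9.11×10^-31·(7.83×10^-10 m)²) = 9.838×10^-20 J.
Then E_3 = 3²·E_1 = 9·9.838×10^-20 J = 8.85×10^-19 J.

E_3 = 8.85×10^-19 J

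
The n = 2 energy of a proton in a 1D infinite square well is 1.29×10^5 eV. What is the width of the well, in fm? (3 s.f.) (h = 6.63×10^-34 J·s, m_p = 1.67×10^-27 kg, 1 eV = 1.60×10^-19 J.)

L = 79.9 fm

From E_n = n²h²/(8m_pL²), L = n·h/√(8m_pE_n).
E_2 = 1.29×10^5 eV = 2.064×10^-14 J, so L = 2·6.63×10^-34/√(8·1.67×10^-27·2.064×10^-14) = 7.99×10^-14 m = 79.9 fm.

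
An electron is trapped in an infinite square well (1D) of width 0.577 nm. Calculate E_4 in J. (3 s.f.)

E_4 = 2.90×10^-18 J

For an infinite well E_n = n²h²/(8m_eL²), so E_1 = h²/(8m_eL²) = (6.626×10^-34)²/(8·9.109×10^-31·(5.77×10^-10 m)²) = 1.810×10^-19 J.
Then E_4 = 4²·E_1 = 16·1.810×10^-19 J = 2.90×10^-18 J.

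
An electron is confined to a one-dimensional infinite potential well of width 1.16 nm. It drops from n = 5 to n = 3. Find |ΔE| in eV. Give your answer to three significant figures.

E_1 = h²/(8m_eL²) = 4.477×10^-20 J.
|ΔE| = |5² − 3²|·E_1 = 16·4.477×10^-20 J = 7.163×10^-19 J = 4.47 eV.

|ΔE| = 4.47 eV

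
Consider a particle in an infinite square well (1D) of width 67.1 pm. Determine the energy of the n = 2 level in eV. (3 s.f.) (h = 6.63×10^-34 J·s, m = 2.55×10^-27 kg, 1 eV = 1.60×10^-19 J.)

E_2 = 0.120 eV

For an infinite well E_n = n²h²/(8mL²), so E_1 = h²/(8mL²) = (6.63×10^-34)²/(8·2.55×10^-27·(6.71×10^-11 m)²) = 4.786×10^-21 J.
Then E_2 = 2²·E_1 = 4·4.786×10^-21 J = 1.914×10^-20 J.
Converting, E_2 = 1.914×10^-20 J / (1.60×10^-19 J/eV) = 0.120 eV.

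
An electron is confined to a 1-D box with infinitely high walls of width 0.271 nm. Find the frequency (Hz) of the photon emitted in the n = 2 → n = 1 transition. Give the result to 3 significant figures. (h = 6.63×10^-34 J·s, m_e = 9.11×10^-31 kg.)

f = 3.72×10^15 Hz

E_1 = h²/(8m_eL²) = 8.213×10^-19 J and ΔE = (2² − 1²)E_1 = 2.464×10^-18 J.
f = ΔE/h = 2.464×10^-18/6.63×10^-34 = 3.72×10^15 Hz.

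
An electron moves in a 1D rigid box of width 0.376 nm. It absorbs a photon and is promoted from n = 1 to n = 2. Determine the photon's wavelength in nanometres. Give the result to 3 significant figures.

E_1 = h²/(8m_eL²) = 4.262×10^-19 J, so ΔE = (2² − 1²)E_1 = 1.279×10^-18 J.
λ = hc/ΔE = (6.626×10^-34·2.998×10^8)/1.279×10^-18 = 1.55×10^-7 m = 155 nm.

λ = 155 nm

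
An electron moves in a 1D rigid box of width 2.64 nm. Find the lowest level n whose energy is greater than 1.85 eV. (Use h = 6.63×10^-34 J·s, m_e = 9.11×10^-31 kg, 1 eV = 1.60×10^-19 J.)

E_1 = h²/(8m_eL²) = 8.654×10^-21 J = 0.05409 eV.
Need n² > 1.85/0.05409 = 34.20, i.e. n > 5.848.
The smallest integer satisfying this is n = 6.

n = 6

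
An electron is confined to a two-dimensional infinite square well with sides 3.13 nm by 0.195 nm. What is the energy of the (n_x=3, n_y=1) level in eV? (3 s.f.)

E = 10.2 eV

For a 2D rectangular well E = (h²/8m_e)·Σ n_i²/L_i² = (6.626×10^-34)²/(8·9.109×10^-31) · [3²/(3.13 nm)² + 1²/(0.195 nm)²].
Evaluating gives E = 1.640×10^-18 J = 10.2 eV.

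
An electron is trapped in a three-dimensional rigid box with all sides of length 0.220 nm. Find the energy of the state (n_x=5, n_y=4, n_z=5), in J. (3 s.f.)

E = 8.22×10^-17 J

For a 3D rectangular well E = (h²/8m_e)·Σ n_i²/L_i² = (6.626×10^-34)²/(8·9.109×10^-31) · [5²/(0.220 nm)² + 4²/(0.220 nm)² + 5²/(0.220 nm)²].
Evaluating gives E = 8.22×10^-17 J.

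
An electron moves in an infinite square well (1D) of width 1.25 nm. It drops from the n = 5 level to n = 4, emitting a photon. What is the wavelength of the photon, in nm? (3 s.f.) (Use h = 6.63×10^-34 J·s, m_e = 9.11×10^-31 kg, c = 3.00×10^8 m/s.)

E_1 = h²/(8m_eL²) = 3.860×10^-20 J, so ΔE = (5² − 4²)E_1 = 3.474×10^-19 J.
λ = hc/ΔE = (6.63×10^-34·3.00×10^8)/3.474×10^-19 = 5.73×10^-7 m = 573 nm.

λ = 573 nm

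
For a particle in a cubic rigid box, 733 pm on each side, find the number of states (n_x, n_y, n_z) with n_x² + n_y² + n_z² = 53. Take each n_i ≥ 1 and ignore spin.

degeneracy = 6

The level has n_x² + n_y² + n_z² = 53. The ordered positive-integer solutions are (1, 4, 6), (1, 6, 4), (4, 1, 6), (4, 6, 1), (6, 1, 4), (6, 4, 1).
That gives 6 states.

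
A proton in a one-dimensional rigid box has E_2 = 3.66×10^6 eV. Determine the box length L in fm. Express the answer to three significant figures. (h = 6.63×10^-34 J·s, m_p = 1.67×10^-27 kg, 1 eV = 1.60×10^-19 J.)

From E_n = n²h²/(8m_pL²), L = n·h/√(8m_pE_n).
E_2 = 3.66×10^6 eV = 5.856×10^-13 J, so L = 2·6.63×10^-34/√(8·1.67×10^-27·5.856×10^-13) = 1.50×10^-14 m = 15.0 fm.

L = 15.0 fm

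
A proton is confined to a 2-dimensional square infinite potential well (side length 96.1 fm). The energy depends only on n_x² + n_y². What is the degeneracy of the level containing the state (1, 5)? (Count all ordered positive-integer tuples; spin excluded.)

degeneracy = 2

The level has n_x² + n_y² = 26. The ordered positive-integer solutions are (1, 5), (5, 1).
That gives 2 states.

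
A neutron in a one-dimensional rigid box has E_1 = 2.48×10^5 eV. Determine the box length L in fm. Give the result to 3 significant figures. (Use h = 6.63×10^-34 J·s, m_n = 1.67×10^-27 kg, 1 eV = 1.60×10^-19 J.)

From E_n = n²h²/(8m_nL²), L = n·h/√(8m_nE_n).
E_1 = 2.48×10^5 eV = 3.968×10^-14 J, so L = 1·6.63×10^-34/√(8·1.67×10^-27·3.968×10^-14) = 2.88×10^-14 m = 28.8 fm.

L = 28.8 fm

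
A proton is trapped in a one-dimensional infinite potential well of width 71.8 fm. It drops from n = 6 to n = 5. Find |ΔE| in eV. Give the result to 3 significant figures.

E_1 = h²/(8m_pL²) = 6.363×10^-15 J.
|ΔE| = |6² − 5²|·E_1 = 11·6.363×10^-15 J = 6.999×10^-14 J = 4.37×10^5 eV.

|ΔE| = 4.37×10^5 eV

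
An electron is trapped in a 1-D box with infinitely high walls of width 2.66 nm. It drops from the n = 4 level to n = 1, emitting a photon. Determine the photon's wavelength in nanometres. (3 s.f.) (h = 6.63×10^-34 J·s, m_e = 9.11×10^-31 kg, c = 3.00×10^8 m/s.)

E_1 = h²/(8m_eL²) = 8.524×10^-21 J, so ΔE = (4² − 1²)E_1 = 1.279×10^-19 J.
λ = hc/ΔE = (6.63×10^-34·3.00×10^8)/1.279×10^-19 = 1.56×10^-6 m = 1.56×10^3 nm.

λ = 1.56×10^3 nm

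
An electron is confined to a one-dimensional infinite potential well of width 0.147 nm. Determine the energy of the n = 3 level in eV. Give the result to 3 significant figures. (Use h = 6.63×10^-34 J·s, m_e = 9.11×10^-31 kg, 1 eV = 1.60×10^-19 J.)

For an infinite well E_n = n²h²/(8m_eL²), so E_1 = h²/(8m_eL²) = (6.63×10^-34)²/(8·9.11×10^-31·(1.47×10^-10 m)²) = 2.791×10^-18 J.
Then E_3 = 3²·E_1 = 9·2.791×10^-18 J = 2.512×10^-17 J.
Converting, E_3 = 2.512×10^-17 J / (1.60×10^-19 J/eV) = 157 eV.

E_3 = 157 eV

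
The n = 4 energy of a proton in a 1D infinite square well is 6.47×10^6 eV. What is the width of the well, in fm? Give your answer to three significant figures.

From E_n = n²h²/(8m_pL²), L = n·h/√(8m_pE_n).
E_4 = 6.47×10^6 eV = 1.036×10^-12 J, so L = 4·6.626×10^-34/√(8·1.673×10^-27·1.036×10^-12) = 2.25×10^-14 m = 22.5 fm.

L = 22.5 fm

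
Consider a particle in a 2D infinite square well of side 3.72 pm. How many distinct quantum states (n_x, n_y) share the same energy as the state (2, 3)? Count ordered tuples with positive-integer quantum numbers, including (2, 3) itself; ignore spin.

The level has n_x² + n_y² = 13. The ordered positive-integer solutions are (2, 3), (3, 2).
That gives 2 states.

degeneracy = 2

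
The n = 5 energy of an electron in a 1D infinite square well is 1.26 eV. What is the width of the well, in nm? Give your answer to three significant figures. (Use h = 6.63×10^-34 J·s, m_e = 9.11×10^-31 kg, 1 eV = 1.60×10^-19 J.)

From E_n = n²h²/(8m_eL²), L = n·h/√(8m_eE_n).
E_5 = 1.26 eV = 2.016×10^-19 J, so L = 5·6.63×10^-34/√(8·9.11×10^-31·2.016×10^-19) = 2.73×10^-9 m = 2.73 nm.

L = 2.73 nm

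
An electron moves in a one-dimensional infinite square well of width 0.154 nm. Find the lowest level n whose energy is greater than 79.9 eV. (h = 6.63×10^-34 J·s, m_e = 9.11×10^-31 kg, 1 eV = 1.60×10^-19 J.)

E_1 = h²/(8m_eL²) = 2.543×10^-18 J = 15.89 eV.
Need n² > 79.9/15.89 = 5.028, i.e. n > 2.242.
The smallest integer satisfying this is n = 3.

n = 3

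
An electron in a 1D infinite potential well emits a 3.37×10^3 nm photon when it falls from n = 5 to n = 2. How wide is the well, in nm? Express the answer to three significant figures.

The photon carries ΔE = hc/λ = 6.626×10^-34·2.998×10^8/3.37×10^-6 m = 5.895×10^-20 J.
Since ΔE = (5² − 2²)E_1, E_1 = 2.807×10^-21 J, and L = h/√(8m_eE_1) = 4.63×10^-9 m = 4.63 nm.

L = 4.63 nm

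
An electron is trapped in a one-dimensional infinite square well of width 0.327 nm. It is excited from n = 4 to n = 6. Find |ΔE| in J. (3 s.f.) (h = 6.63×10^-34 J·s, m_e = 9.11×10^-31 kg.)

E_1 = h²/(8m_eL²) = 5.641×10^-19 J.
|ΔE| = |4² − 6²|·E_1 = 20·5.641×10^-19 J = 1.13×10^-17 J.

|ΔE| = 1.13×10^-17 J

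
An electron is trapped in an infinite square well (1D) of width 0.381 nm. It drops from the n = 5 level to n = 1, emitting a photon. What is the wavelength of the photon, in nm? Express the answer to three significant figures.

E_1 = h²/(8m_eL²) = 4.150×10^-19 J, so ΔE = (5² − 1²)E_1 = 9.960×10^-18 J.
λ = hc/ΔE = (6.626×10^-34·2.998×10^8)/9.960×10^-18 = 1.99×10^-8 m = 19.9 nm.

λ = 19.9 nm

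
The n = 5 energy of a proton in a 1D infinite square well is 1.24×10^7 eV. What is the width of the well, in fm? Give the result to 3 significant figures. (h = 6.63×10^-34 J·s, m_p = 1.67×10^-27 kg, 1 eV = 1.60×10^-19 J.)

From E_n = n²h²/(8m_pL²), L = n·h/√(8m_pE_n).
E_5 = 1.24×10^7 eV = 1.984×10^-12 J, so L = 5·6.63×10^-34/√(8·1.67×10^-27·1.984×10^-12) = 2.04×10^-14 m = 20.4 fm.

L = 20.4 fm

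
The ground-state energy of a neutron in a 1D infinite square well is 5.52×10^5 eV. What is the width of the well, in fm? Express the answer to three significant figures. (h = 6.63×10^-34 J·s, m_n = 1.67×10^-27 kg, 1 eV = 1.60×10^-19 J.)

From E_n = n²h²/(8m_nL²), L = n·h/√(8m_nE_n).
E_1 = 5.52×10^5 eV = 8.832×10^-14 J, so L = 1·6.63×10^-34/√(8·1.67×10^-27·8.832×10^-14) = 1.93×10^-14 m = 19.3 fm.

L = 19.3 fm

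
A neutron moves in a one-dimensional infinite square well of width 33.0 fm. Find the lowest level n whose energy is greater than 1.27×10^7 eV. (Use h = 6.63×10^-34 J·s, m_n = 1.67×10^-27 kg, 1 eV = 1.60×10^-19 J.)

E_1 = h²/(8m_nL²) = 3.021×10^-14 J = 1.888×10^5 eV.
Need n² > 1.27×10^7/1.888×10^5 = 67.27, i.e. n > 8.202.
The smallest integer satisfying this is n = 9.

n = 9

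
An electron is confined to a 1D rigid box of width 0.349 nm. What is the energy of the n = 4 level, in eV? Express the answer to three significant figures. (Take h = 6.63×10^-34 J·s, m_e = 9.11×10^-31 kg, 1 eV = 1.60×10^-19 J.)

E_4 = 49.5 eV

For an infinite well E_n = n²h²/(8m_eL²), so E_1 = h²/(8m_eL²) = (6.63×10^-34)²/(8·9.11×10^-31·(3.49×10^-10 m)²) = 4.952×10^-19 J.
Then E_4 = 4²·E_1 = 16·4.952×10^-19 J = 7.923×10^-18 J.
Converting, E_4 = 7.923×10^-18 J / (1.60×10^-19 J/eV) = 49.5 eV.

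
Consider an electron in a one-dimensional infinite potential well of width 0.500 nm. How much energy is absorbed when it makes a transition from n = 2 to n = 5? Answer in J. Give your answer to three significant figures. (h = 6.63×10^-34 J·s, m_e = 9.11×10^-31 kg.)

E_1 = h²/(8m_eL²) = 2.413×10^-19 J.
|ΔE| = |2² − 5²|·E_1 = 21·2.413×10^-19 J = 5.07×10^-18 J.

|ΔE| = 5.07×10^-18 J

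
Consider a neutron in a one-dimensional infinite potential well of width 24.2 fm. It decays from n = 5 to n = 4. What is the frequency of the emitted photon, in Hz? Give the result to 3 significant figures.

f = 7.60×10^20 Hz

E_1 = h²/(8m_nL²) = 5.595×10^-14 J and ΔE = (5² − 4²)E_1 = 5.036×10^-13 J.
f = ΔE/h = 5.036×10^-13/6.626×10^-34 = 7.60×10^20 Hz.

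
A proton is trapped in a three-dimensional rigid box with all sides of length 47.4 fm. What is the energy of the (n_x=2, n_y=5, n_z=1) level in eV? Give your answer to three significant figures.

E = 2.73×10^6 eV

For a 3D rectangular well E = (h²/8m_p)·Σ n_i²/L_i² = (6.626×10^-34)²/(8·1.673×10^-27) · [2²/(47.4 fm)² + 5²/(47.4 fm)² + 1²/(47.4 fm)²].
Evaluating gives E = 4.380×10^-13 J = 2.73×10^6 eV.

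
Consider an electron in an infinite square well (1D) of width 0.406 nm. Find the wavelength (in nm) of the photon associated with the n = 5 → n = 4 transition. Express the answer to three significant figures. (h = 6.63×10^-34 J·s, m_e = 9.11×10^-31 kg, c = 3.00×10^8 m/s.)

E_1 = h²/(8m_eL²) = 3.659×10^-19 J, so ΔE = (5² − 4²)E_1 = 3.293×10^-18 J.
λ = hc/ΔE = (6.63×10^-34·3.00×10^8)/3.293×10^-18 = 6.04×10^-8 m = 60.4 nm.

λ = 60.4 nm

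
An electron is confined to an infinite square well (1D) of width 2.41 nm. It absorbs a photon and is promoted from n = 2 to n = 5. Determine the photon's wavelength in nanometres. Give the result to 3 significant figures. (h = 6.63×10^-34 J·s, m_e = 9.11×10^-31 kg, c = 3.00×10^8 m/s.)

E_1 = h²/(8m_eL²) = 1.038×10^-20 J, so ΔE = (5² − 2²)E_1 = 2.180×10^-19 J.
λ = hc/ΔE = (6.63×10^-34·3.00×10^8)/2.180×10^-19 = 9.12×10^-7 m = 912 nm.

λ = 912 nm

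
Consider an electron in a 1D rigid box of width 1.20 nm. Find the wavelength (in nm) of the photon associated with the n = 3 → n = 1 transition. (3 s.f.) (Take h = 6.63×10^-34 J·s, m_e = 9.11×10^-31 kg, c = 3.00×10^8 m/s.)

λ = 594 nm

E_1 = h²/(8m_eL²) = 4.188×10^-20 J, so ΔE = (3² − 1²)E_1 = 3.350×10^-19 J.
λ = hc/ΔE = (6.63×10^-34·3.00×10^8)/3.350×10^-19 = 5.94×10^-7 m = 594 nm.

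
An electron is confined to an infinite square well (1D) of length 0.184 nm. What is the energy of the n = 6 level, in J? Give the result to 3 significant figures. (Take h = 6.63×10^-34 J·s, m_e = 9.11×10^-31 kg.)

E_6 = 6.41×10^-17 J

For an infinite well E_n = n²h²/(8m_eL²), so E_1 = h²/(8m_eL²) = (6.63×10^-34)²/(8·9.11×10^-31·(1.84×10^-10 m)²) = 1.781×10^-18 J.
Then E_6 = 6²·E_1 = 36·1.781×10^-18 J = 6.41×10^-17 J.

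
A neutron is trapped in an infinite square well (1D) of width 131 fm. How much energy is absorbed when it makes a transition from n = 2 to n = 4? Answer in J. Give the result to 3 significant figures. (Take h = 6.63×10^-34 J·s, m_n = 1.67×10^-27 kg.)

E_1 = h²/(8m_nL²) = 1.917×10^-15 J.
|ΔE| = |2² − 4²|·E_1 = 12·1.917×10^-15 J = 2.30×10^-14 J.

|ΔE| = 2.30×10^-14 J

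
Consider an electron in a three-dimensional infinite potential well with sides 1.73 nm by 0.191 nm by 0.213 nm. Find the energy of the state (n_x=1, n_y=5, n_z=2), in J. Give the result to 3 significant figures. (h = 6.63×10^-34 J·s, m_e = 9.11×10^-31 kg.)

For a 3D rectangular well E = (h²/8m_e)·Σ n_i²/L_i² = (6.63×10^-34)²/(8·9.11×10^-31) · [1²/(1.73 nm)² + 5²/(0.191 nm)² + 2²/(0.213 nm)²].
Evaluating gives E = 4.67×10^-17 J.

E = 4.67×10^-17 J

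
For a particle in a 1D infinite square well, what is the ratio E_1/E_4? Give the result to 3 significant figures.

E_n ∝ n², so E_1/E_4 = 1²/4² = 1/16 = 0.0625.

0.0625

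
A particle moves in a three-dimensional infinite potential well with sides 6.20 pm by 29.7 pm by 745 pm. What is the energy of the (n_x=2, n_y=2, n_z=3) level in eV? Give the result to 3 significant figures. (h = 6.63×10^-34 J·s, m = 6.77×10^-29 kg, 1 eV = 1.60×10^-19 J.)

E = 551 eV

For a 3D rectangular well E = (h²/8m)·Σ n_i²/L_i² = (6.63×10^-34)²/(8·6.77×10^-29) · [2²/(6.20 pm)² + 2²/(29.7 pm)² + 3²/(745 pm)²].
Evaluating gives E = 8.815×10^-17 J = 551 eV.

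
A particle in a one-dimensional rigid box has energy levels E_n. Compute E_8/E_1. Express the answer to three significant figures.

E_n ∝ n², so E_8/E_1 = 8²/1² = 64/1 = 64.0.

64.0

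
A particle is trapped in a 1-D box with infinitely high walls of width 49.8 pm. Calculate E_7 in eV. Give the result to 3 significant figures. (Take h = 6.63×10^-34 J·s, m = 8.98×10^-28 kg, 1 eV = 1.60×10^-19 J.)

For an infinite well E_n = n²h²/(8mL²), so E_1 = h²/(8mL²) = (6.63×10^-34)²/(8·8.98×10^-28·(4.98×10^-11 m)²) = 2.467×10^-20 J.
Then E_7 = 7²·E_1 = 49·2.467×10^-20 J = 1.209×10^-18 J.
Converting, E_7 = 1.209×10^-18 J / (1.60×10^-19 J/eV) = 7.56 eV.

E_7 = 7.56 eV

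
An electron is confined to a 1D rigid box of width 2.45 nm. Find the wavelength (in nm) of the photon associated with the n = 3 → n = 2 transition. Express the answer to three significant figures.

λ = 3.96×10^3 nm

E_1 = h²/(8m_eL²) = 1.004×10^-20 J, so ΔE = (3² − 2²)E_1 = 5.020×10^-20 J.
λ = hc/ΔE = (6.626×10^-34·2.998×10^8)/5.020×10^-20 = 3.96×10^-6 m = 3.96×10^3 nm.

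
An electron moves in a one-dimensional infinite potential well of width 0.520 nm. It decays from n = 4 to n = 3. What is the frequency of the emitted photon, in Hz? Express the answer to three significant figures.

E_1 = h²/(8m_eL²) = 2.228×10^-19 J and ΔE = (4² − 3²)E_1 = 1.560×10^-18 J.
f = ΔE/h = 1.560×10^-18/6.626×10^-34 = 2.35×10^15 Hz.

f = 2.35×10^15 Hz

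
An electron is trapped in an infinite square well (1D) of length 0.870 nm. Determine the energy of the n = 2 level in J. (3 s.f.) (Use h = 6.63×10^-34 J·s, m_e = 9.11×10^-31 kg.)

E_2 = 3.19×10^-19 J

For an infinite well E_n = n²h²/(8m_eL²), so E_1 = h²/(8m_eL²) = (6.63×10^-34)²/(8·9.11×10^-31·(8.70×10^-10 m)²) = 7.969×10^-20 J.
Then E_2 = 2²·E_1 = 4·7.969×10^-20 J = 3.19×10^-19 J.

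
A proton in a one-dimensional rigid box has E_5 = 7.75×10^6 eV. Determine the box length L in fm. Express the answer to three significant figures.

L = 25.7 fm

From E_n = n²h²/(8m_pL²), L = n·h/√(8m_pE_n).
E_5 = 7.75×10^6 eV = 1.242×10^-12 J, so L = 5·6.626×10^-34/√(8·1.673×10^-27·1.242×10^-12) = 2.57×10^-14 m = 25.7 fm.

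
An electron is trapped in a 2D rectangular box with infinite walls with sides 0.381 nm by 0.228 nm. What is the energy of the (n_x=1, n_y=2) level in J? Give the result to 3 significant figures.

E = 5.05×10^-18 J

For a 2D rectangular well E = (h²/8m_e)·Σ n_i²/L_i² = (6.626×10^-34)²/(8·9.109×10^-31) · [1²/(0.381 nm)² + 2²/(0.228 nm)²].
Evaluating gives E = 5.05×10^-18 J.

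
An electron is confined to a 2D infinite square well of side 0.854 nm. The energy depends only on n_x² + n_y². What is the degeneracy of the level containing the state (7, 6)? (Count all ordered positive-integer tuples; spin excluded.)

The level has n_x² + n_y² = 85. The ordered positive-integer solutions are (2, 9), (6, 7), (7, 6), (9, 2).
That gives 4 states.

degeneracy = 4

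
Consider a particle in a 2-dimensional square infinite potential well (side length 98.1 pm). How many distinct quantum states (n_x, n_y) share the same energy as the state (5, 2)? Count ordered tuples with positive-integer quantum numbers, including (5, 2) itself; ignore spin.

degeneracy = 2

The level has n_x² + n_y² = 29. The ordered positive-integer solutions are (2, 5), (5, 2).
That gives 2 states.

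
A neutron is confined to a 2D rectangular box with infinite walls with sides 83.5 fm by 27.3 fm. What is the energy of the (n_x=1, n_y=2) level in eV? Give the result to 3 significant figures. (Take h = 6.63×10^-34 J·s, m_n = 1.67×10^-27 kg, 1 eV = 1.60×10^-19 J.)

E = 1.13×10^6 eV

For a 2D rectangular well E = (h²/8m_n)·Σ n_i²/L_i² = (6.63×10^-34)²/(8·1.67×10^-27) · [1²/(83.5 fm)² + 2²/(27.3 fm)²].
Evaluating gives E = 1.813×10^-13 J = 1.13×10^6 eV.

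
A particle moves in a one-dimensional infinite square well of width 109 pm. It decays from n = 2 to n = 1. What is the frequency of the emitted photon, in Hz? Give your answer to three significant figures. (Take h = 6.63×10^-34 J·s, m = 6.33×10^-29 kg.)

E_1 = h²/(8mL²) = 7.306×10^-20 J and ΔE = (2² − 1²)E_1 = 2.192×10^-19 J.
f = ΔE/h = 2.192×10^-19/6.63×10^-34 = 3.31×10^14 Hz.

f = 3.31×10^14 Hz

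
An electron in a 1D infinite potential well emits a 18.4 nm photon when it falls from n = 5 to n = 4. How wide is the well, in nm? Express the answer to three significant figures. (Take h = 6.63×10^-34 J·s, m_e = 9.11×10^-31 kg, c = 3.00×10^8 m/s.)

L = 0.224 nm

The photon carries ΔE = hc/λ = 6.63×10^-34·3.00×10^8/1.84×10^-8 m = 1.081×10^-17 J.
Since ΔE = (5² − 4²)E_1, E_1 = 1.201×10^-18 J, and L = h/√(8m_eE_1) = 2.24×10^-10 m = 0.224 nm.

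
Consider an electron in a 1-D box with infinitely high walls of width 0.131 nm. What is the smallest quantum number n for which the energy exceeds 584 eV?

E_1 = h²/(8m_eL²) = 3.511×10^-18 J = 21.92 eV.
Need n² > 584/21.92 = 26.64, i.e. n > 5.161.
The smallest integer satisfying this is n = 6.

n = 6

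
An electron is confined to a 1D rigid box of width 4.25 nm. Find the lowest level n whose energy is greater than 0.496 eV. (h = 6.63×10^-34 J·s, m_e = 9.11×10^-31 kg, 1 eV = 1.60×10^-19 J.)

n = 5

E_1 = h²/(8m_eL²) = 3.339×10^-21 J = 0.02087 eV.
Need n² > 0.496/0.02087 = 23.77, i.e. n > 4.875.
The smallest integer satisfying this is n = 5.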